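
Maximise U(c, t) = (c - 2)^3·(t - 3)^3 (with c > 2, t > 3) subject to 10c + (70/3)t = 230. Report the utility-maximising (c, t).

MU_c = 3·(c−2)^2·(t−3)^3, MU_t = 3·(c−2)^3·(t−3)^2.
MRS = (t−3)/(c−2).
Tangency: set MRS = p_c/p_t = 10/(70/3) = 3/7.
So (t − 3)/(c − 2) = 3/7, i.e. (t − 3) = (3/7)·(c − 2).
Rewrite the budget in excess-of-subsistence terms: 10·(c − 2) + (70/3)·(t − 3) = 230 − 10·2 − (70/3)·3 = 140.
Substituting, 20·(c − 2) = 140, so c − 2 = 7 and c* = 9.
Then t − 3 = (3/7)·7 = 3, so t* = 6.

c* = 9, t* = 6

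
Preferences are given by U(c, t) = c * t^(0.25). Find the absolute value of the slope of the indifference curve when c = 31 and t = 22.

MU_c = t^(0.25) and MU_t = 0.25·c·t^(-0.75).
MRS = MU_c/MU_t = (4)·t/c.
At (31, 22): MRS = 88/31.
So at (31, 22) the consumer would give up 88/31 units of t for one more unit of c.

MRS = 88/31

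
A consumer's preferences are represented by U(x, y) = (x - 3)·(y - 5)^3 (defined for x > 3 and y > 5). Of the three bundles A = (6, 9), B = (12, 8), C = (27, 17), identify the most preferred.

Evaluate utility at each bundle:
U(A) = 192.
U(B) = 243.
U(C) = 41472.
Highest utility is C, so C ≻ B ≻ A.

Bundle C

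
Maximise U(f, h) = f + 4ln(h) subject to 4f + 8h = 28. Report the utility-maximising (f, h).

MU_f = 1, MU_h = 4/h.
MRS = 1 ÷ (4/h).
Tangency: set MRS = p_f/p_h = 4/8 = 0.5.
MRS depends only on h: 0.25·h = 0.5 ⇒ h* = 0.5/0.25 = 2.
From the budget, 4·f = 28 − 8·2 = 12, so f* = 3.

f* = 3, h* = 2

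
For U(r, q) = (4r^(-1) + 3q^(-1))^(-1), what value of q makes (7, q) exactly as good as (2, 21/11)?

U depends on (r, q) only through S = 4r^(-1) + 3q^(-1), so equal utility means equal S. At (2, 21/11): S = 25/7.
With r = 7: 4·7^(-1) = 4/7, so 3q^(-1) = 25/7 − 4/7 = 3, i.e. q^(-1) = 1.
Hence q = 1/1 = 1.
Check: U(7, 1) = 0.28.

q = 1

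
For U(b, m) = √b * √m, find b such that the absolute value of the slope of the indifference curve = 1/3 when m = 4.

b = 12

MU_b = 0.5·b^(-0.5)·√m and MU_m = 0.5·√b·m^(-0.5).
MRS = MU_b/MU_m = m/b.
Substitute m = 4: MRS = 4/b. Setting 4/b = 1/3 gives b = 4/(1/3) = 12.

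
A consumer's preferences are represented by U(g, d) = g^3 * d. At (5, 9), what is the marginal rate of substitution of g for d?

MRS = 5.4

MU_g = 3·g^2·d and MU_d = g^3.
MRS = MU_g/MU_d = (3/1)·d/g.
At (5, 9): MRS = 5.4.
That is, one extra unit of g is worth 5.4 units of d at the margin.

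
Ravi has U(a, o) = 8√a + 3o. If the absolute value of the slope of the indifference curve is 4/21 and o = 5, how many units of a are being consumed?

a = 49

MU_a = 8/(2√a), MU_o = 3.
MRS = 8/(2√a) ÷ 3.
MRS depends only on a: (4/3)/√a = 4/21 ⇒ √a = (4/3)/(4/21) = 7 ⇒ a = 49.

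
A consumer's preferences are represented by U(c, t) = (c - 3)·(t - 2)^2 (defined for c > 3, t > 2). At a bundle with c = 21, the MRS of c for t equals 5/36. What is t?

MU_c = (t−2)^2, MU_t = 2·(c−3)·(t−2).
MRS = (1/2)·(t−2)/(c−3).
Substitute c = 21: MRS = (t − 2)/36. Setting this equal to 5/36 gives t − 2 = (5/36)·36 = 5, so t = 7.

t = 7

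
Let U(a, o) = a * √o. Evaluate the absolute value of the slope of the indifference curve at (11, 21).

MRS = 42/11

MU_a = √o and MU_o = 0.5·a·o^(-0.5).
MRS = MU_a/MU_o = (2)·o/a.
At (11, 21): MRS = 42/11.
That is, one extra unit of a is worth 42/11 units of o at the margin.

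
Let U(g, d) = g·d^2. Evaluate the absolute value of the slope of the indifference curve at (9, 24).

MU_g = d^2 and MU_d = 2·g·d.
MRS = MU_g/MU_d = (1/2)·d/g.
At (9, 24): MRS = 4/3.
That is, one extra unit of g is worth 4/3 units of d at the margin.

MRS = 4/3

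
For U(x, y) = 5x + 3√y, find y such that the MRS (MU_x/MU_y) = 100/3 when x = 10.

y = 100

MU_x = 5, MU_y = 3/(2√y).
MRS = 5 ÷ (3/(2√y)).
MRS depends only on y: (10/3)·√y = 100/3 ⇒ √y = (100/3)/(10/3) = 10 ⇒ y = 100.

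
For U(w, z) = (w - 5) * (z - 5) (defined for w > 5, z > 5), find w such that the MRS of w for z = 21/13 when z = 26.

MU_w = (z−5), MU_z = (w−5).
MRS = (z−5)/(w−5).
Substitute z = 26: MRS = 21/(w − 5). Setting this equal to 21/13 gives w − 5 = 21/(21/13) = 13, so w = 18.

w = 18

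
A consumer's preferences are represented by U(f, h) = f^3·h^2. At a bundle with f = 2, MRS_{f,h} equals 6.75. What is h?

MU_f = 3·f^2·h^2 and MU_h = 2·f^3·h.
MRS = MU_f/MU_h = (3/2)·h/f.
Substitute f = 2: MRS = h/(4/3). Setting h/(4/3) = 6.75 gives h = 6.75·(4/3) = 9.

h = 9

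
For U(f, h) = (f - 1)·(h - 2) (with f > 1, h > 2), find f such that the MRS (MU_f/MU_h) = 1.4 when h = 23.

f = 16

MU_f = (h−2), MU_h = (f−1).
MRS = (h−2)/(f−1).
Substitute h = 23: MRS = 21/(f − 1). Setting this equal to 1.4 gives f − 1 = 21/1.4 = 15, so f = 16.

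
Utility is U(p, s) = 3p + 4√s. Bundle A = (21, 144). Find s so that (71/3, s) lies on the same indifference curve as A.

s = 100

U(21, 144) = 111.
Set U(71/3, s) = 111 and solve.
With p = 71/3: 4√s = 111 − 3·71/3 = 40, so √s = 10 and s = 100.
Check: U(71/3, 100) = 111.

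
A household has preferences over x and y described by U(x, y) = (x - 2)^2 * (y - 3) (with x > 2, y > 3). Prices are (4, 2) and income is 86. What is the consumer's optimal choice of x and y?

MU_x = 2·(x−2)·(y−3), MU_y = (x−2)^2.
MRS = (2/1)·(y−3)/(x−2).
Tangency: set MRS = p_x/p_y = 4/2 = 2.
So (2/1)·(y − 3)/(x − 2) = 2, i.e. (y − 3) = (x − 2).
Rewrite the budget in excess-of-subsistence terms: 4·(x − 2) + 2·(y − 3) = 86 − 4·2 − 2·3 = 72.
Substituting, 6·(x − 2) = 72, so x − 2 = 12 and x* = 14.
Then y − 3 = 12, so y* = 15.

x* = 14, y* = 15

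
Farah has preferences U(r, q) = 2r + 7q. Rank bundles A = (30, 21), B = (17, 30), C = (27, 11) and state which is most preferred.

Bundle B

Evaluate utility at each bundle:
U(A) = 207.
U(B) = 244.
U(C) = 131.
Highest utility is B, so B ≻ A ≻ C.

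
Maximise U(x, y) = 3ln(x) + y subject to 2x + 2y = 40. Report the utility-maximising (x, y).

x* = 3, y* = 17

MU_x = 3/x, MU_y = 1.
MRS = 3/x ÷ 1.
Tangency: set MRS = p_x/p_y = 2/2 = 1.
MRS depends only on x: 3/x = 1 ⇒ x* = 3/1 = 3.
From the budget, 2·y = 40 − 2·3 = 34, so y* = 17.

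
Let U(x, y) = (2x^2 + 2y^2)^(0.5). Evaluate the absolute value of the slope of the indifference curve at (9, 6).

MRS = 1.5

For CES with ρ = 2, MRS = (y/x)^(-1).
At (9, 6): MRS = 1.5.
The indifference curve has slope −1.5 at this bundle.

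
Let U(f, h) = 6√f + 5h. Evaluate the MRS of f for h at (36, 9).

MU_f = 6/(2√f), MU_h = 5.
MRS = 6/(2√f) ÷ 5.
At (36, 9): MRS = 0.1.
That is, one extra unit of f is worth 0.1 units of h at the margin.

MRS = 0.1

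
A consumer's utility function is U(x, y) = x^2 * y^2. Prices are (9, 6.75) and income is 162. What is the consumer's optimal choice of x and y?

x* = 9, y* = 12

MU_x = 2·x·y^2 and MU_y = 2·x^2·y.
MRS = MU_x/MU_y = y/x.
Tangency: set MRS = p_x/p_y = 9/6.75 = 4/3.
So y/x = 4/3, i.e. y = (4/3)·x.
Substitute into the budget 9·x + 6.75·y = 162: 18·x = 162, so x* = 9.
Then y* = (4/3)·9 = 12.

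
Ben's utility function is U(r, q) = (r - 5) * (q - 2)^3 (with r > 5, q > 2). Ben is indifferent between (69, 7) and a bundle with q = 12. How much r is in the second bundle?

r = 13

U(69, 7) = 8000.
Set U(r, 12) = 8000 and solve.
With q = 12: (12 − 2)^3 = 1000, so (r − 5) = 8000/1000 = 8.
So r = 5 + 8 = 13.
Check: U(13, 12) = 8000.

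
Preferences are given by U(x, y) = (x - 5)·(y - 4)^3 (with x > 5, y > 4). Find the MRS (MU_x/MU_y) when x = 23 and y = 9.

MU_x = (y−4)^3, MU_y = 3·(x−5)·(y−4)^2.
MRS = (1/3)·(y−4)/(x−5).
At (23, 9): MRS = 5/54.
That is, one extra unit of x is worth 5/54 units of y at the margin.

MRS = 5/54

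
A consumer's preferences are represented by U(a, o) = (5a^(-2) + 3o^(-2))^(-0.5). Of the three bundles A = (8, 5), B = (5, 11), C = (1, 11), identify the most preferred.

Bundle A

Evaluate utility at each bundle:
U(A) = 2.247.
U(B) = 2.109.
U(C) = 0.446.
Highest utility is A, so A ≻ B ≻ C.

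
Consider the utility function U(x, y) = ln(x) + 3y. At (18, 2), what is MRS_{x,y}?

MU_x = 1/x, MU_y = 3.
MRS = 1/x ÷ 3.
At (18, 2): MRS = 1/54.
So at (18, 2) the consumer would give up 1/54 units of y for one more unit of x.

MRS = 1/54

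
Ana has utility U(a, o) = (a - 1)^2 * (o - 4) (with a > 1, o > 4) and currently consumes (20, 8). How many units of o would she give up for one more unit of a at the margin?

MRS = 8/19

MU_a = 2·(a−1)·(o−4), MU_o = (a−1)^2.
MRS = (2/1)·(o−4)/(a−1).
At (20, 8): MRS = 8/19.
That is, one extra unit of a is worth 8/19 units of o at the margin.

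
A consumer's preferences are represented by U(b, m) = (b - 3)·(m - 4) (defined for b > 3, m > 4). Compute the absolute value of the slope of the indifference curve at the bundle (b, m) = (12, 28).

MRS = 8/3

MU_b = (m−4), MU_m = (b−3).
MRS = (m−4)/(b−3).
At (12, 28): MRS = 8/3.
So at (12, 28) the consumer would give up 8/3 units of m for one more unit of b.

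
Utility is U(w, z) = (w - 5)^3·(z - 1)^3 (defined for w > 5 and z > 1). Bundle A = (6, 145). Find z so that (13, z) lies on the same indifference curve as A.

U(6, 145) = 2985984.
Set U(13, z) = 2985984 and solve.
With w = 13: (13 − 5)^3 = 512, so (z − 1)^3 = 2985984/512 = 5832.
Taking the cube root (with z > 1): z − 1 = 18, so z = 19.
Check: U(13, 19) = 2985984.

z = 19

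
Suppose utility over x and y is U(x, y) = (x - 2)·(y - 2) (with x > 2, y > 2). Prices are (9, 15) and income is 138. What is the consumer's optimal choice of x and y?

MU_x = (y−2), MU_y = (x−2).
MRS = (y−2)/(x−2).
Tangency: set MRS = p_x/p_y = 9/15 = 0.6.
So (y − 2)/(x − 2) = 0.6, i.e. (y − 2) = 0.6·(x − 2).
Rewrite the budget in excess-of-subsistence terms: 9·(x − 2) + 15·(y − 2) = 138 − 9·2 − 15·2 = 90.
Substituting, 18·(x − 2) = 90, so x − 2 = 5 and x* = 7.
Then y − 2 = 0.6·5 = 3, so y* = 5.

x* = 7, y* = 5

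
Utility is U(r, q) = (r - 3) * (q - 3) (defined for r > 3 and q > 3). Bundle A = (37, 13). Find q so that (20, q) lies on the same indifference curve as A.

U(37, 13) = 340.
Set U(20, q) = 340 and solve.
With r = 20: (20 − 3) = 17, so (q − 3) = 340/17 = 20.
So q = 3 + 20 = 23.
Check: U(20, 23) = 340.

q = 23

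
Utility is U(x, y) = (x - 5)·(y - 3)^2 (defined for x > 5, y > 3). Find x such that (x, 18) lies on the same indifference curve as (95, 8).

x = 15

U(95, 8) = 2250.
Set U(x, 18) = 2250 and solve.
With y = 18: (18 − 3)^2 = 225, so (x − 5) = 2250/225 = 10.
So x = 5 + 10 = 15.
Check: U(15, 18) = 2250.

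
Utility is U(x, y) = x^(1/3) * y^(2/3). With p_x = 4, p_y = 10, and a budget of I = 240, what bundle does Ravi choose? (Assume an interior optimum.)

MU_x = 1/3·x^(-2/3)·y^(2/3) and MU_y = 2/3·x^(1/3)·y^(-1/3).
MRS = MU_x/MU_y = (0.5)·y/x.
Tangency: set MRS = p_x/p_y = 4/10 = 0.4.
So (0.5)·y/x = 0.4, i.e. y = 0.8·x.
Substitute into the budget 4·x + 10·y = 240: 12·x = 240, so x* = 20.
Then y* = 0.8·20 = 16.

x* = 20, y* = 16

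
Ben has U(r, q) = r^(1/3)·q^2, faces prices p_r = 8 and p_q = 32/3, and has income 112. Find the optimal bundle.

MU_r = 1/3·r^(-2/3)·q^2 and MU_q = 2·r^(1/3)·q.
MRS = MU_r/MU_q = (1/6)·q/r.
Tangency: set MRS = p_r/p_q = 8/(32/3) = 0.75.
So (1/6)·q/r = 0.75, i.e. q = 4.5·r.
Substitute into the budget 8·r + (32/3)·q = 112: 56·r = 112, so r* = 2.
Then q* = 4.5·2 = 9.

r* = 2, q* = 9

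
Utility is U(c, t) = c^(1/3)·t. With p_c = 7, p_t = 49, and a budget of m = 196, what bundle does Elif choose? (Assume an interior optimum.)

c* = 7, t* = 3

MU_c = 1/3·c^(-2/3)·t and MU_t = c^(1/3).
MRS = MU_c/MU_t = (1/3)·t/c.
Tangency: set MRS = p_c/p_t = 7/49 = 1/7.
So (1/3)·t/c = 1/7, i.e. t = (3/7)·c.
Substitute into the budget 7·c + 49·t = 196: 28·c = 196, so c* = 7.
Then t* = (3/7)·7 = 3.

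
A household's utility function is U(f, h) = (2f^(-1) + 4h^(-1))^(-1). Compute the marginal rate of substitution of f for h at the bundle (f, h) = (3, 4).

MRS = 8/9

For CES with ρ = -1, MRS = (2/4)·(h/f)^2.
At (3, 4): MRS = 8/9.
The indifference curve has slope −8/9 at this bundle.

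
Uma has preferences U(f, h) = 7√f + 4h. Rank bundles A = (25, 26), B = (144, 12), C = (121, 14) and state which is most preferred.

Evaluate utility at each bundle:
U(A) = 139.000.
U(B) = 132.000.
U(C) = 133.000.
Highest utility is A, so A ≻ C ≻ B.

Bundle A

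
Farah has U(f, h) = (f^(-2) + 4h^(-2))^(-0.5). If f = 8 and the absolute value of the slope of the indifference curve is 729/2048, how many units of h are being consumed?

For CES with ρ = -2, MRS = (1/4)·(h/f)^3.
Setting (1/4)·(h/8)^3 = 729/2048 gives (h/8)^3 = 729/512, so h/8 = 1.125 and h = 9.

h = 9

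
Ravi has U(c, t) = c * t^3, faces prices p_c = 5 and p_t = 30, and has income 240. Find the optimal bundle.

c* = 12, t* = 6

MU_c = t^3 and MU_t = 3·c·t^2.
MRS = MU_c/MU_t = (1/3)·t/c.
Tangency: set MRS = p_c/p_t = 5/30 = 1/6.
So (1/3)·t/c = 1/6, i.e. t = 0.5·c.
Substitute into the budget 5·c + 30·t = 240: 20·c = 240, so c* = 12.
Then t* = 0.5·12 = 6.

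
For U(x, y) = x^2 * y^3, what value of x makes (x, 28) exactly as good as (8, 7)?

U(8, 7) = 21952.
Set U(x, 28) = 21952 and solve.
With y = 28: 28^3 = 21952, so x^2 = 21952/21952 = 1; taking the square root, x = 1.
Check: U(1, 28) = 21952.

x = 1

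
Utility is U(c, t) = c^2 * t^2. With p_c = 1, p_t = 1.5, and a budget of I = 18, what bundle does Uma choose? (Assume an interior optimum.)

c* = 9, t* = 6

MU_c = 2·c·t^2 and MU_t = 2·c^2·t.
MRS = MU_c/MU_t = t/c.
Tangency: set MRS = p_c/p_t = 1/1.5 = 2/3.
So t/c = 2/3, i.e. t = (2/3)·c.
Substitute into the budget 1·c + 1.5·t = 18: 2·c = 18, so c* = 9.
Then t* = (2/3)·9 = 6.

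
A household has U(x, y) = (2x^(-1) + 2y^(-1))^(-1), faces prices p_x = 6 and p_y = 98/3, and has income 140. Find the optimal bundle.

For CES with ρ = -1, MRS = (y/x)^2.
Tangency: set MRS = p_x/p_y = 6/(98/3) = 9/49.
So (y/x)^2 = 9/49; taking the square root, y/x = 3/7, i.e. y = (3/7)·x.
Substitute into the budget 6·x + (98/3)·y = 140: 20·x = 140, so x* = 7 and y* = (3/7)·7 = 3.

x* = 7, y* = 3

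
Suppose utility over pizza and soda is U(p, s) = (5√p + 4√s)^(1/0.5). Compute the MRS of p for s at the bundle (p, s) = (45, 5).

MRS = 5/12

For CES with ρ = 0.5, MRS = (5/4)·√(s/p).
At (45, 5): MRS = 5/12.
So at (45, 5) the consumer would give up 5/12 units of s for one more unit of p.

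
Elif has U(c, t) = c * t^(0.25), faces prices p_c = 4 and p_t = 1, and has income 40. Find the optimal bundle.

MU_c = t^(0.25) and MU_t = 0.25·c·t^(-0.75).
MRS = MU_c/MU_t = (4)·t/c.
Tangency: set MRS = p_c/p_t = 4/1 = 4.
So (4)·t/c = 4, i.e. t = c.
Substitute into the budget 4·c + 1·t = 40: 5·c = 40, so c* = 8.
Then t* = 8.

c* = 8, t* = 8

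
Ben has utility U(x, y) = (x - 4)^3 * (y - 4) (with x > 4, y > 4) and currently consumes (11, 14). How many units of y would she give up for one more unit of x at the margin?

MRS = 30/7

MU_x = 3·(x−4)^2·(y−4), MU_y = (x−4)^3.
MRS = (3/1)·(y−4)/(x−4).
At (11, 14): MRS = 30/7.
The indifference curve has slope −30/7 at this bundle.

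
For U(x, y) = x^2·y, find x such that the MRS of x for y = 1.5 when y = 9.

MU_x = 2·x·y and MU_y = x^2.
MRS = MU_x/MU_y = (2/1)·y/x.
Substitute y = 9: MRS = 18/x. Setting 18/x = 1.5 gives x = 18/1.5 = 12.

x = 12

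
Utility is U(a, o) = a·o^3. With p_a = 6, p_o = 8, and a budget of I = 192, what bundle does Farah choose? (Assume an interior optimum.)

MU_a = o^3 and MU_o = 3·a·o^2.
MRS = MU_a/MU_o = (1/3)·o/a.
Tangency: set MRS = p_a/p_o = 6/8 = 0.75.
So (1/3)·o/a = 0.75, i.e. o = 2.25·a.
Substitute into the budget 6·a + 8·o = 192: 24·a = 192, so a* = 8.
Then o* = 2.25·8 = 18.

a* = 8, o* = 18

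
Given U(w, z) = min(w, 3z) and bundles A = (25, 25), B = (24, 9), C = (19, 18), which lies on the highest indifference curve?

Bundle A

Evaluate utility at each bundle:
U(A) = 25.
U(B) = 24.
U(C) = 19.
Highest utility is A, so A ≻ B ≻ C.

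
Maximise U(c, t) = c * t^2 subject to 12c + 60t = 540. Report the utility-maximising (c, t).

MU_c = t^2 and MU_t = 2·c·t.
MRS = MU_c/MU_t = (1/2)·t/c.
Tangency: set MRS = p_c/p_t = 12/60 = 0.2.
So (1/2)·t/c = 0.2, i.e. t = 0.4·c.
Substitute into the budget 12·c + 60·t = 540: 36·c = 540, so c* = 15.
Then t* = 0.4·15 = 6.

c* = 15, t* = 6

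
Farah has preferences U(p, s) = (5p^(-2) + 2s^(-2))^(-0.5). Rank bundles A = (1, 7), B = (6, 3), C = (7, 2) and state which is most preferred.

Bundle B

Evaluate utility at each bundle:
U(A) = 0.445.
U(B) = 1.664.
U(C) = 1.289.
Highest utility is B, so B ≻ C ≻ A.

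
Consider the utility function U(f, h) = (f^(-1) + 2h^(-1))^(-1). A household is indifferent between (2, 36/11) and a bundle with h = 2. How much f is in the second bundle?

f = 9

U depends on (f, h) only through S = f^(-1) + 2h^(-1), so equal utility means equal S. At (2, 36/11): S = 10/9.
With h = 2: 2·2^(-1) = 1, so f^(-1) = 10/9 − 1 = 1/9.
Hence f = 1/(1/9) = 9.
Check: U(9, 2) = 0.9.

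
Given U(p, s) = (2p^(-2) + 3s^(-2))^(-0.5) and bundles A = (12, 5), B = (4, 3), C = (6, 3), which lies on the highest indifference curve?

Evaluate utility at each bundle:
U(A) = 2.733.
U(B) = 1.477.
U(C) = 1.604.
Highest utility is A, so A ≻ C ≻ B.

Bundle A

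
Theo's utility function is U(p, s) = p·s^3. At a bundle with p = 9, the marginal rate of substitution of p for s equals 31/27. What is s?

s = 31

MU_p = s^3 and MU_s = 3·p·s^2.
MRS = MU_p/MU_s = (1/3)·s/p.
Substitute p = 9: MRS = s/27. Setting s/27 = 31/27 gives s = (31/27)·27 = 31.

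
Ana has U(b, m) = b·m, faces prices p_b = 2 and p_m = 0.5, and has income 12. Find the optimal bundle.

b* = 3, m* = 12

MU_b = m and MU_m = b.
MRS = MU_b/MU_m = m/b.
Tangency: set MRS = p_b/p_m = 2/0.5 = 4.
So m/b = 4, i.e. m = 4·b.
Substitute into the budget 2·b + 0.5·m = 12: 4·b = 12, so b* = 3.
Then m* = 4·3 = 12.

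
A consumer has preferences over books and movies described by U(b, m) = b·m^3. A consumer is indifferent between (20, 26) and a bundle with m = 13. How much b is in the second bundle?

b = 160

U(20, 26) = 351520.
Set U(b, 13) = 351520 and solve.
With m = 13: 13^3 = 2197, so b = 351520/2197 = 160.
Check: U(160, 13) = 351520.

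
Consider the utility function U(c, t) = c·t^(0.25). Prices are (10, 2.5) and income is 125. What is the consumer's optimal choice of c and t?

c* = 10, t* = 10

MU_c = t^(0.25) and MU_t = 0.25·c·t^(-0.75).
MRS = MU_c/MU_t = (4)·t/c.
Tangency: set MRS = p_c/p_t = 10/2.5 = 4.
So (4)·t/c = 4, i.e. t = c.
Substitute into the budget 10·c + 2.5·t = 125: 12.5·c = 125, so c* = 10.
Then t* = 10.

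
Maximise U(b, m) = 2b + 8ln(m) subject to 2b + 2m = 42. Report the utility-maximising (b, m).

b* = 17, m* = 4

MU_b = 2, MU_m = 8/m.
MRS = 2 ÷ (8/m).
Tangency: set MRS = p_b/p_m = 2/2 = 1.
MRS depends only on m: 0.25·m = 1 ⇒ m* = 1/0.25 = 4.
From the budget, 2·b = 42 − 2·4 = 34, so b* = 17.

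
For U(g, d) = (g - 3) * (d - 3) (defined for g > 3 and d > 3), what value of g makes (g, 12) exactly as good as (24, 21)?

g = 45

U(24, 21) = 378.
Set U(g, 12) = 378 and solve.
With d = 12: (12 − 3) = 9, so (g − 3) = 378/9 = 42.
So g = 3 + 42 = 45.
Check: U(45, 12) = 378.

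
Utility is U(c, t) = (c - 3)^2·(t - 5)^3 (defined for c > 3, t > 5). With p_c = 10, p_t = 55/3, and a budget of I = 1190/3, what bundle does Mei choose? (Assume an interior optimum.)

MU_c = 2·(c−3)·(t−5)^3, MU_t = 3·(c−3)^2·(t−5)^2.
MRS = (2/3)·(t−5)/(c−3).
Tangency: set MRS = p_c/p_t = 10/(55/3) = 6/11.
So (2/3)·(t − 5)/(c − 3) = 6/11, i.e. (t − 5) = (9/11)·(c − 3).
Rewrite the budget in excess-of-subsistence terms: 10·(c − 3) + (55/3)·(t − 5) = 1190/3 − 10·3 − (55/3)·5 = 275.
Substituting, 25·(c − 3) = 275, so c − 3 = 11 and c* = 14.
Then t − 5 = (9/11)·11 = 9, so t* = 14.

c* = 14, t* = 14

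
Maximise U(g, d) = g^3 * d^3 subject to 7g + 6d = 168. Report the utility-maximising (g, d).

g* = 12, d* = 14

MU_g = 3·g^2·d^3 and MU_d = 3·g^3·d^2.
MRS = MU_g/MU_d = d/g.
Tangency: set MRS = p_g/p_d = 7/6.
So d/g = 7/6, i.e. d = (7/6)·g.
Substitute into the budget 7·g + 6·d = 168: 14·g = 168, so g* = 12.
Then d* = (7/6)·12 = 14.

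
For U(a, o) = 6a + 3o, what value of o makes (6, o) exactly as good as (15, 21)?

o = 39

U(15, 21) = 153.
Set U(6, o) = 153 and solve.
6·6 + 3o = 153 ⇒ 3o = 117 ⇒ o = 39.
Check: U(6, 39) = 153.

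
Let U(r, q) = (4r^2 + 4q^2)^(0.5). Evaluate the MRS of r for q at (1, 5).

MRS = 0.2

For CES with ρ = 2, MRS = (q/r)^(-1).
At (1, 5): MRS = 0.2.
That is, one extra unit of r is worth 0.2 units of q at the margin.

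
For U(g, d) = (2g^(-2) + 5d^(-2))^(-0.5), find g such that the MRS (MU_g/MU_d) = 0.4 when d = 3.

For CES with ρ = -2, MRS = (2/5)·(d/g)^3.
Setting (2/5)·(3/g)^3 = 0.4 gives (3/g)^3 = 1, so 3/g = 1 and g = 3.

g = 3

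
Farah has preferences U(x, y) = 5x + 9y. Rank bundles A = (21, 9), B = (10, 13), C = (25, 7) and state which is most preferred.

Evaluate utility at each bundle:
U(A) = 186.
U(B) = 167.
U(C) = 188.
Highest utility is C, so C ≻ A ≻ B.

Bundle C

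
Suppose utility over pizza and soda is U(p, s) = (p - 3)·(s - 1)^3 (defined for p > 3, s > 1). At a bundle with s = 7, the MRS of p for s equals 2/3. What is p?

p = 6

MU_p = (s−1)^3, MU_s = 3·(p−3)·(s−1)^2.
MRS = (1/3)·(s−1)/(p−3).
Substitute s = 7: MRS = 2/(p − 3). Setting this equal to 2/3 gives p − 3 = 2/(2/3) = 3, so p = 6.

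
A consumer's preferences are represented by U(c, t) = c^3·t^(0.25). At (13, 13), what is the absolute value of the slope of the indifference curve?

MRS = 12

MU_c = 3·c^2·t^(0.25) and MU_t = 0.25·c^3·t^(-0.75).
MRS = MU_c/MU_t = (12)·t/c.
At (13, 13): MRS = 12.
That is, one extra unit of c is worth 12 units of t at the margin.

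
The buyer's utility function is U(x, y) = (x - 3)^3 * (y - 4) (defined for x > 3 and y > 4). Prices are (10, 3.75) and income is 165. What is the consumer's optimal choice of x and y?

x* = 12, y* = 12

MU_x = 3·(x−3)^2·(y−4), MU_y = (x−3)^3.
MRS = (3/1)·(y−4)/(x−3).
Tangency: set MRS = p_x/p_y = 10/3.75 = 8/3.
So (3/1)·(y − 4)/(x − 3) = 8/3, i.e. (y − 4) = (8/9)·(x − 3).
Rewrite the budget in excess-of-subsistence terms: 10·(x − 3) + 3.75·(y − 4) = 165 − 10·3 − 3.75·4 = 120.
Substituting, (40/3)·(x − 3) = 120, so x − 3 = 9 and x* = 12.
Then y − 4 = (8/9)·9 = 8, so y* = 12.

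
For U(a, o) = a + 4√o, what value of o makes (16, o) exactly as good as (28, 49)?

o = 100

U(28, 49) = 56.
Set U(16, o) = 56 and solve.
With a = 16: 4√o = 56 − 16 = 40, so √o = 10 and o = 100.
Check: U(16, 100) = 56.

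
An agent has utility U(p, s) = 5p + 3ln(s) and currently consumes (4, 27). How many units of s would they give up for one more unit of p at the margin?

MU_p = 5, MU_s = 3/s.
MRS = 5 ÷ (3/s).
At (4, 27): MRS = 45.
That is, one extra unit of p is worth 45 units of s at the margin.

MRS = 45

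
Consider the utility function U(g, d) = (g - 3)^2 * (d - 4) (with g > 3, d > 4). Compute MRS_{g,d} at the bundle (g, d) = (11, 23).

MU_g = 2·(g−3)·(d−4), MU_d = (g−3)^2.
MRS = (2/1)·(d−4)/(g−3).
At (11, 23): MRS = 4.75.
That is, one extra unit of g is worth 4.75 units of d at the margin.

MRS = 4.75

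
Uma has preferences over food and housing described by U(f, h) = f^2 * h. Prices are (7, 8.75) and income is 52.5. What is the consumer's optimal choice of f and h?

f* = 5, h* = 2

MU_f = 2·f·h and MU_h = f^2.
MRS = MU_f/MU_h = (2/1)·h/f.
Tangency: set MRS = p_f/p_h = 7/8.75 = 0.8.
So (2/1)·h/f = 0.8, i.e. h = 0.4·f.
Substitute into the budget 7·f + 8.75·h = 52.5: 10.5·f = 52.5, so f* = 5.
Then h* = 0.4·5 = 2.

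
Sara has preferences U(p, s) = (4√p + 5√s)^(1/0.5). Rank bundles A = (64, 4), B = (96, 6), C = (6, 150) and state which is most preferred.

Bundle C

Evaluate utility at each bundle:
U(A) = 1764.000.
U(B) = 2646.000.
U(C) = 5046.000.
Highest utility is C, so C ≻ B ≻ A.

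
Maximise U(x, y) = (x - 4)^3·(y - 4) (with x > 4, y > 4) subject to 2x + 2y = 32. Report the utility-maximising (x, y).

MU_x = 3·(x−4)^2·(y−4), MU_y = (x−4)^3.
MRS = (3/1)·(y−4)/(x−4).
Tangency: set MRS = p_x/p_y = 2/2 = 1.
So (3/1)·(y − 4)/(x − 4) = 1, i.e. (y − 4) = (1/3)·(x − 4).
Rewrite the budget in excess-of-subsistence terms: 2·(x − 4) + 2·(y − 4) = 32 − 2·4 − 2·4 = 16.
Substituting, (8/3)·(x − 4) = 16, so x − 4 = 6 and x* = 10.
Then y − 4 = (1/3)·6 = 2, so y* = 6.

x* = 10, y* = 6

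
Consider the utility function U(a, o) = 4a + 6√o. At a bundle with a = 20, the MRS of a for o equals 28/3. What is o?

MU_a = 4, MU_o = 6/(2√o).
MRS = 4 ÷ (6/(2√o)).
MRS depends only on o: (4/3)·√o = 28/3 ⇒ √o = (28/3)/(4/3) = 7 ⇒ o = 49.

o = 49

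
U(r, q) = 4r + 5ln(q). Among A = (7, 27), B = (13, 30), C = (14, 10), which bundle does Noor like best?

Bundle B

Evaluate utility at each bundle:
U(A) = 44.479.
U(B) = 69.006.
U(C) = 67.513.
Highest utility is B, so B ≻ C ≻ A.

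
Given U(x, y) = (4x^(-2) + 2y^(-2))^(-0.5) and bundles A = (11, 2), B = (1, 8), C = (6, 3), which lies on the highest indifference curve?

Evaluate utility at each bundle:
U(A) = 1.370.
U(B) = 0.498.
U(C) = 1.732.
Highest utility is C, so C ≻ A ≻ B.

Bundle C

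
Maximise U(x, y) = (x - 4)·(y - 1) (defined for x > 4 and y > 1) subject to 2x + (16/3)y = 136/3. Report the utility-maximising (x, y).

x* = 12, y* = 4

MU_x = (y−1), MU_y = (x−4).
MRS = (y−1)/(x−4).
Tangency: set MRS = p_x/p_y = 2/(16/3) = 0.375.
So (y − 1)/(x − 4) = 0.375, i.e. (y − 1) = 0.375·(x − 4).
Rewrite the budget in excess-of-subsistence terms: 2·(x − 4) + (16/3)·(y − 1) = 136/3 − 2·4 − (16/3)·1 = 32.
Substituting, 4·(x − 4) = 32, so x − 4 = 8 and x* = 12.
Then y − 1 = 0.375·8 = 3, so y* = 4.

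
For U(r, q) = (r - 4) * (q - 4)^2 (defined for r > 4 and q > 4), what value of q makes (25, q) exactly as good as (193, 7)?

U(193, 7) = 1701.
Set U(25, q) = 1701 and solve.
With r = 25: (25 − 4) = 21, so (q − 4)^2 = 1701/21 = 81.
Taking the square root (with q > 4): q − 4 = 9, so q = 13.
Check: U(25, 13) = 1701.

q = 13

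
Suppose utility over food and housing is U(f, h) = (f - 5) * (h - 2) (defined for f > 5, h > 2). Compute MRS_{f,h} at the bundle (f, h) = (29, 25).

MRS = 23/24

MU_f = (h−2), MU_h = (f−5).
MRS = (h−2)/(f−5).
At (29, 25): MRS = 23/24.
So at (29, 25) the consumer would give up 23/24 units of h for one more unit of f.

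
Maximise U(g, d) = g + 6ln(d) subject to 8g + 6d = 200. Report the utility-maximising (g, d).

MU_g = 1, MU_d = 6/d.
MRS = 1 ÷ (6/d).
Tangency: set MRS = p_g/p_d = 8/6 = 4/3.
MRS depends only on d: (1/6)·d = 4/3 ⇒ d* = (4/3)/(1/6) = 8.
From the budget, 8·g = 200 − 6·8 = 152, so g* = 19.

g* = 19, d* = 8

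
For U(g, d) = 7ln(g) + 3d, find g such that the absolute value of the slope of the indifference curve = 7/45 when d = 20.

g = 15

MU_g = 7/g, MU_d = 3.
MRS = 7/g ÷ 3.
MRS depends only on g: (7/3)/g = 7/45 ⇒ g = (7/3)/(7/45) = 15.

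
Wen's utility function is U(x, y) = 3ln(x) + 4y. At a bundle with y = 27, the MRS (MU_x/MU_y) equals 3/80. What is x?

MU_x = 3/x, MU_y = 4.
MRS = 3/x ÷ 4.
MRS depends only on x: 0.75/x = 3/80 ⇒ x = 0.75/(3/80) = 20.

x = 20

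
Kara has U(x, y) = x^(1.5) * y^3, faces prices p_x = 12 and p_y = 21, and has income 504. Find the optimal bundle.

MU_x = 1.5·√x·y^3 and MU_y = 3·x^(1.5)·y^2.
MRS = MU_x/MU_y = (0.5)·y/x.
Tangency: set MRS = p_x/p_y = 12/21 = 4/7.
So (0.5)·y/x = 4/7, i.e. y = (8/7)·x.
Substitute into the budget 12·x + 21·y = 504: 36·x = 504, so x* = 14.
Then y* = (8/7)·14 = 16.

x* = 14, y* = 16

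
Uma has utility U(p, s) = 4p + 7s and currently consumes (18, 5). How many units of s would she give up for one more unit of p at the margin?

MRS = 4/7

MU_p = 4, MU_s = 7, so MRS = 4/7 at every bundle.
At (18, 5): MRS = 4/7.
So at (18, 5) the consumer would give up 4/7 units of s for one more unit of p.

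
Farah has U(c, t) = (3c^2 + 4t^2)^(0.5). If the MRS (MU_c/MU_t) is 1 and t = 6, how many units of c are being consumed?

c = 8

For CES with ρ = 2, MRS = (3/4)·(t/c)^(-1).
Setting (3/4)·(6/c)^(-1) = 1 gives (6/c)^(-1) = 4/3, so 6/c = 0.75 and c = 8.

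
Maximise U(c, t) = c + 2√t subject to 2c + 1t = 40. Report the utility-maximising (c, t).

MU_c = 1, MU_t = 2/(2√t).
MRS = 1 ÷ (2/(2√t)).
Tangency: set MRS = p_c/p_t = 2/1 = 2.
MRS depends only on t: √t = 2 ⇒ √t = 2 ⇒ t* = 4.
From the budget, 2·c = 40 − 1·4 = 36, so c* = 18.

c* = 18, t* = 4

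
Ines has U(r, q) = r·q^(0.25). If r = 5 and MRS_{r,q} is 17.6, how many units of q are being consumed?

q = 22

MU_r = q^(0.25) and MU_q = 0.25·r·q^(-0.75).
MRS = MU_r/MU_q = (4)·q/r.
Substitute r = 5: MRS = q/1.25. Setting q/1.25 = 17.6 gives q = 17.6·1.25 = 22.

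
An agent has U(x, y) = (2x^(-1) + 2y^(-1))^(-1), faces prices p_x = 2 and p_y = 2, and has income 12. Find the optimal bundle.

For CES with ρ = -1, MRS = (y/x)^2.
Tangency: set MRS = p_x/p_y = 2/2 = 1.
So (y/x)^2 = 1; taking the square root, y/x = 1, i.e. y = x.
Substitute into the budget 2·x + 2·y = 12: 4·x = 12, so x* = 3 and y* = 3.

x* = 3, y* = 3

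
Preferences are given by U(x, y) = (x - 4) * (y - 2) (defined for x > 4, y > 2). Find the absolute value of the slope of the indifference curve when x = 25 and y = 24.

MRS = 22/21

MU_x = (y−2), MU_y = (x−4).
MRS = (y−2)/(x−4).
At (25, 24): MRS = 22/21.
That is, one extra unit of x is worth 22/21 units of y at the margin.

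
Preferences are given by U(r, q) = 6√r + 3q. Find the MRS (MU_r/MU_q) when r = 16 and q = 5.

MRS = 0.25

MU_r = 6/(2√r), MU_q = 3.
MRS = 6/(2√r) ÷ 3.
At (16, 5): MRS = 0.25.
That is, one extra unit of r is worth 0.25 units of q at the margin.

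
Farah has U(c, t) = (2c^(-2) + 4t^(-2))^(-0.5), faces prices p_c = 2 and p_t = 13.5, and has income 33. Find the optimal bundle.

For CES with ρ = -2, MRS = (2/4)·(t/c)^3.
Tangency: set MRS = p_c/p_t = 2/13.5 = 4/27.
So (t/c)^3 = 8/27; taking the cube root, t/c = 2/3, i.e. t = (2/3)·c.
Substitute into the budget 2·c + 13.5·t = 33: 11·c = 33, so c* = 3 and t* = (2/3)·3 = 2.

c* = 3, t* = 2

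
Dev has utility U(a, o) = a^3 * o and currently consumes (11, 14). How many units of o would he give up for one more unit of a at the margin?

MU_a = 3·a^2·o and MU_o = a^3.
MRS = MU_a/MU_o = (3/1)·o/a.
At (11, 14): MRS = 42/11.
So at (11, 14) the consumer would give up 42/11 units of o for one more unit of a.

MRS = 42/11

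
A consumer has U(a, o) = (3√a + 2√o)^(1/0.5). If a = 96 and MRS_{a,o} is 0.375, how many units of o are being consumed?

For CES with ρ = 0.5, MRS = (3/2)·√(o/a).
Setting (3/2)·√(o/96) = 0.375 gives √(o/96) = 0.25, so o/96 = 1/16 and o = 6.

o = 6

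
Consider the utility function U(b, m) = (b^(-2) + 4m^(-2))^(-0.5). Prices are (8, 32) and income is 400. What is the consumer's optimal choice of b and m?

For CES with ρ = -2, MRS = (1/4)·(m/b)^3.
Tangency: set MRS = p_b/p_m = 8/32 = 0.25.
So (m/b)^3 = 1; taking the cube root, m/b = 1, i.e. m = b.
Substitute into the budget 8·b + 32·m = 400: 40·b = 400, so b* = 10 and m* = 10.

b* = 10, m* = 10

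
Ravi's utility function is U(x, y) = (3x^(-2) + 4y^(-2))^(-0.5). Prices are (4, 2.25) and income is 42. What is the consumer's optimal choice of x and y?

x* = 6, y* = 8

For CES with ρ = -2, MRS = (3/4)·(y/x)^3.
Tangency: set MRS = p_x/p_y = 4/2.25 = 16/9.
So (y/x)^3 = 64/27; taking the cube root, y/x = 4/3, i.e. y = (4/3)·x.
Substitute into the budget 4·x + 2.25·y = 42: 7·x = 42, so x* = 6 and y* = (4/3)·6 = 8.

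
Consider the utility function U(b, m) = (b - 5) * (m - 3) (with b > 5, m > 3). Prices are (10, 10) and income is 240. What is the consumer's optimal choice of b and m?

b* = 13, m* = 11

MU_b = (m−3), MU_m = (b−5).
MRS = (m−3)/(b−5).
Tangency: set MRS = p_b/p_m = 10/10 = 1.
So (m − 3)/(b − 5) = 1, i.e. (m − 3) = (b − 5).
Rewrite the budget in excess-of-subsistence terms: 10·(b − 5) + 10·(m − 3) = 240 − 10·5 − 10·3 = 160.
Substituting, 20·(b − 5) = 160, so b − 5 = 8 and b* = 13.
Then m − 3 = 8, so m* = 11.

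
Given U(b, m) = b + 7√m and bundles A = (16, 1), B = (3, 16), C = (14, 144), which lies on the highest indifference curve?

Evaluate utility at each bundle:
U(A) = 23.000.
U(B) = 31.000.
U(C) = 98.000.
Highest utility is C, so C ≻ B ≻ A.

Bundle C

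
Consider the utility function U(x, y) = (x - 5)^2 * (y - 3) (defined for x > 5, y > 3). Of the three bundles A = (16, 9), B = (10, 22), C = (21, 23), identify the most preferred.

Bundle C

Evaluate utility at each bundle:
U(A) = 726.
U(B) = 475.
U(C) = 5120.
Highest utility is C, so C ≻ A ≻ B.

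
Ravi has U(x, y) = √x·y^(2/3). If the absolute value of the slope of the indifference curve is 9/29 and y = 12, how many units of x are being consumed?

MU_x = 0.5·x^(-0.5)·y^(2/3) and MU_y = 2/3·√x·y^(-1/3).
MRS = MU_x/MU_y = (0.75)·y/x.
Substitute y = 12: MRS = 9/x. Setting 9/x = 9/29 gives x = 9/(9/29) = 29.

x = 29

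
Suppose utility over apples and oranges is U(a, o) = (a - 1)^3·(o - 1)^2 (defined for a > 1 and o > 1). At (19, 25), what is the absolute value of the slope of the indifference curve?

MRS = 2

MU_a = 3·(a−1)^2·(o−1)^2, MU_o = 2·(a−1)^3·(o−1).
MRS = (3/2)·(o−1)/(a−1).
At (19, 25): MRS = 2.
The indifference curve has slope −2 at this bundle.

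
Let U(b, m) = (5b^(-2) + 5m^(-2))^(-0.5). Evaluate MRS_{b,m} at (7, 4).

For CES with ρ = -2, MRS = (m/b)^3.
At (7, 4): MRS = 64/343.
So at (7, 4) the consumer would give up 64/343 units of m for one more unit of b.

MRS = 64/343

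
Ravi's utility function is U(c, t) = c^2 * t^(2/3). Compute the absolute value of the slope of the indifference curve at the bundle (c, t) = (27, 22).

MU_c = 2·c·t^(2/3) and MU_t = 2/3·c^2·t^(-1/3).
MRS = MU_c/MU_t = (3)·t/c.
At (27, 22): MRS = 22/9.
That is, one extra unit of c is worth 22/9 units of t at the margin.

MRS = 22/9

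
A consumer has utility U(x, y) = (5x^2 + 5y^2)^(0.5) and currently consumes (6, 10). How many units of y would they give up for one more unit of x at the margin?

For CES with ρ = 2, MRS = (y/x)^(-1).
At (6, 10): MRS = 0.6.
That is, one extra unit of x is worth 0.6 units of y at the margin.

MRS = 0.6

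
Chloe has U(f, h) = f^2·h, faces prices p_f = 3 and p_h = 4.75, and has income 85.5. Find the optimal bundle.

f* = 19, h* = 6

MU_f = 2·f·h and MU_h = f^2.
MRS = MU_f/MU_h = (2/1)·h/f.
Tangency: set MRS = p_f/p_h = 3/4.75 = 12/19.
So (2/1)·h/f = 12/19, i.e. h = (6/19)·f.
Substitute into the budget 3·f + 4.75·h = 85.5: 4.5·f = 85.5, so f* = 19.
Then h* = (6/19)·19 = 6.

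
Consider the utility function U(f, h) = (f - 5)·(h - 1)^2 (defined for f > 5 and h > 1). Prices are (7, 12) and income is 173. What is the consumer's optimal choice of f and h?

MU_f = (h−1)^2, MU_h = 2·(f−5)·(h−1).
MRS = (1/2)·(h−1)/(f−5).
Tangency: set MRS = p_f/p_h = 7/12.
So (1/2)·(h − 1)/(f − 5) = 7/12, i.e. (h − 1) = (7/6)·(f − 5).
Rewrite the budget in excess-of-subsistence terms: 7·(f − 5) + 12·(h − 1) = 173 − 7·5 − 12·1 = 126.
Substituting, 21·(f − 5) = 126, so f − 5 = 6 and f* = 11.
Then h − 1 = (7/6)·6 = 7, so h* = 8.

f* = 11, h* = 8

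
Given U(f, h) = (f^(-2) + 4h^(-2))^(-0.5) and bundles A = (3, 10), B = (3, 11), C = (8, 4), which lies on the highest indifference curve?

Evaluate utility at each bundle:
U(A) = 2.572.
U(B) = 2.634.
U(C) = 1.940.
Highest utility is B, so B ≻ A ≻ C.

Bundle B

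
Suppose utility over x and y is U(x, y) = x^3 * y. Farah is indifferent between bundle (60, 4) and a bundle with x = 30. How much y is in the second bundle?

y = 32

U(60, 4) = 864000.
Set U(30, y) = 864000 and solve.
With x = 30: 30^3 = 27000, so y = 864000/27000 = 32.
Check: U(30, 32) = 864000.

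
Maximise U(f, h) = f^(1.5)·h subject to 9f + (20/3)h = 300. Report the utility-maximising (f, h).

MU_f = 1.5·√f·h and MU_h = f^(1.5).
MRS = MU_f/MU_h = (1.5)·h/f.
Tangency: set MRS = p_f/p_h = 9/(20/3) = 1.35.
So (1.5)·h/f = 1.35, i.e. h = 0.9·f.
Substitute into the budget 9·f + (20/3)·h = 300: 15·f = 300, so f* = 20.
Then h* = 0.9·20 = 18.

f* = 20, h* = 18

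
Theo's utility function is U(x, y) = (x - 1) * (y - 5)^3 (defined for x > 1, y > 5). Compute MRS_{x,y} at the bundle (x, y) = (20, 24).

MRS = 1/3

MU_x = (y−5)^3, MU_y = 3·(x−1)·(y−5)^2.
MRS = (1/3)·(y−5)/(x−1).
At (20, 24): MRS = 1/3.
The indifference curve has slope −1/3 at this bundle.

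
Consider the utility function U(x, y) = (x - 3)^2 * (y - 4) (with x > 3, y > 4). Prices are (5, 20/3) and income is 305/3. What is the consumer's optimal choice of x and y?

MU_x = 2·(x−3)·(y−4), MU_y = (x−3)^2.
MRS = (2/1)·(y−4)/(x−3).
Tangency: set MRS = p_x/p_y = 5/(20/3) = 0.75.
So (2/1)·(y − 4)/(x − 3) = 0.75, i.e. (y − 4) = 0.375·(x − 3).
Rewrite the budget in excess-of-subsistence terms: 5·(x − 3) + (20/3)·(y − 4) = 305/3 − 5·3 − (20/3)·4 = 60.
Substituting, 7.5·(x − 3) = 60, so x − 3 = 8 and x* = 11.
Then y − 4 = 0.375·8 = 3, so y* = 7.

x* = 11, y* = 7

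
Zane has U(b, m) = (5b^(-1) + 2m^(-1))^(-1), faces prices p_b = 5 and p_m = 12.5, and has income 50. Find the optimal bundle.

For CES with ρ = -1, MRS = (5/2)·(m/b)^2.
Tangency: set MRS = p_b/p_m = 5/12.5 = 0.4.
So (m/b)^2 = 4/25; taking the square root, m/b = 0.4, i.e. m = 0.4·b.
Substitute into the budget 5·b + 12.5·m = 50: 10·b = 50, so b* = 5 and m* = 0.4·5 = 2.

b* = 5, m* = 2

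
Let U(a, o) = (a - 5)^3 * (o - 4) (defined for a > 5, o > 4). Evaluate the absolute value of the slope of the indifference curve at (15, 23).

MU_a = 3·(a−5)^2·(o−4), MU_o = (a−5)^3.
MRS = (3/1)·(o−4)/(a−5).
At (15, 23): MRS = 5.7.
That is, one extra unit of a is worth 5.7 units of o at the margin.

MRS = 5.7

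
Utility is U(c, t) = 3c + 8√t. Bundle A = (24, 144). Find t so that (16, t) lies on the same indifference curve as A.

U(24, 144) = 168.
Set U(16, t) = 168 and solve.
With c = 16: 8√t = 168 − 3·16 = 120, so √t = 15 and t = 225.
Check: U(16, 225) = 168.

t = 225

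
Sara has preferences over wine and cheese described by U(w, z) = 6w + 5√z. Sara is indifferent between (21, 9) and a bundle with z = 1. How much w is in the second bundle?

w = 68/3

U(21, 9) = 141.
Set U(w, 1) = 141 and solve.
With z = 1: √1 = 1, so 6w = 141 − 5·1 = 136 and w = 68/3.
Check: U(68/3, 1) = 141.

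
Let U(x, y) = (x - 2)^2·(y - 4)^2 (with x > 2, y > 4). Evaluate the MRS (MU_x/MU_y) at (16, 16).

MRS = 6/7

MU_x = 2·(x−2)·(y−4)^2, MU_y = 2·(x−2)^2·(y−4).
MRS = (y−4)/(x−2).
At (16, 16): MRS = 6/7.
The indifference curve has slope −6/7 at this bundle.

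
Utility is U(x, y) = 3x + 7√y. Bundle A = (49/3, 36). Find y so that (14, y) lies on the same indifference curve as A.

y = 49

U(49/3, 36) = 91.
Set U(14, y) = 91 and solve.
With x = 14: 7√y = 91 − 3·14 = 49, so √y = 7 and y = 49.
Check: U(14, 49) = 91.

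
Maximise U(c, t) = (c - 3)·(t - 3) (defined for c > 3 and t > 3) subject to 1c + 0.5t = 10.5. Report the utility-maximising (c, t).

c* = 6, t* = 9

MU_c = (t−3), MU_t = (c−3).
MRS = (t−3)/(c−3).
Tangency: set MRS = p_c/p_t = 1/0.5 = 2.
So (t − 3)/(c − 3) = 2, i.e. (t − 3) = 2·(c − 3).
Rewrite the budget in excess-of-subsistence terms: 1·(c − 3) + 0.5·(t − 3) = 10.5 − 1·3 − 0.5·3 = 6.
Substituting, 2·(c − 3) = 6, so c − 3 = 3 and c* = 6.
Then t − 3 = 2·3 = 6, so t* = 9.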